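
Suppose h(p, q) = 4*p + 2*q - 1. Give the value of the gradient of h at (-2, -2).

(4, 2)

∂h/∂p = 4
∂h/∂q = 2
∇h = (4, 2)
At (-2, -2): (4, 2).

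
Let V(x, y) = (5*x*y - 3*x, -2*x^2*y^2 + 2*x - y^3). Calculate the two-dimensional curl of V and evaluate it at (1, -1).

-7

∂V₂/∂x = -4*x*y^2 + 2
∂V₁/∂y = 5*x
Scalar curl = -4*x*y^2 - 5*x + 2
At (1, -1): -7.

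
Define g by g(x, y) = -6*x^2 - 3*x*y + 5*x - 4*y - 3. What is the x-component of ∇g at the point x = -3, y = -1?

44

(∇g)_1 = ∂g/∂x = -12*x - 3*y + 5
At (-3, -1): 44.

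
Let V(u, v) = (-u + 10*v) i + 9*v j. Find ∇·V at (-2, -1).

∂V₁/∂u = -1
∂V₂/∂v = 9
∇·V = 8
At (-2, -1): 8.

8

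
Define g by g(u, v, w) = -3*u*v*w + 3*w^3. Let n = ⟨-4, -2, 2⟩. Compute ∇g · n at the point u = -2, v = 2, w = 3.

222

∂g/∂u = -3*v*w
∂g/∂v = -3*u*w
∂g/∂w = -3*u*v + 9*w^2
∇g at (-2, 2, 3) = (-18, 18, 93)
∇g · n = (-18)(-4) + (18)(-2) + (93)(2) = 222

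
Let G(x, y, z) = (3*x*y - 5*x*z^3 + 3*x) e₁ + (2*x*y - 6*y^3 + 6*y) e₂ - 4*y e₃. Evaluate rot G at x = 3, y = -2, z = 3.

(∇×G)₁ = ∂G₃/∂y − ∂G₂/∂z = -4
(∇×G)₂ = ∂G₁/∂z − ∂G₃/∂x = -15*x*z^2
(∇×G)₃ = ∂G₂/∂x − ∂G₁/∂y = -3*x + 2*y
∇×G = (-4, -15*x*z^2, -3*x + 2*y)
At (3, -2, 3): (-4, -405, -13).

(-4, -405, -13)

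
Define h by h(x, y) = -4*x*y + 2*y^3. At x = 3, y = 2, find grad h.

(-8, 12)

∂h/∂x = -4*y
∂h/∂y = -4*x + 6*y^2
∇h = (-4*y, -4*x + 6*y^2)
At (3, 2): (-8, 12).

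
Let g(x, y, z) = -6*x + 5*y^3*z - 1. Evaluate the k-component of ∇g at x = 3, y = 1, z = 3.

5

(∇g)_3 = ∂g/∂z = 5*y^3
At (3, 1, 3): 5.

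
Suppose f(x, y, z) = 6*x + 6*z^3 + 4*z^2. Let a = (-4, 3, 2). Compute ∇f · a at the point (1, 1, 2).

152

∂f/∂x = 6
∂f/∂y = 0
∂f/∂z = 18*z^2 + 8*z
∇f at (1, 1, 2) = (6, 0, 88)
∇f · a = (6)(-4) + (0)(3) + (88)(2) = 152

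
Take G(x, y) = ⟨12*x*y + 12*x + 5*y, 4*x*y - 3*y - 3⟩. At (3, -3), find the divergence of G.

-15

∂G₁/∂x = 12*y + 12
∂G₂/∂y = 4*x - 3
∇·G = 4*x + 12*y + 9
At (3, -3): -15.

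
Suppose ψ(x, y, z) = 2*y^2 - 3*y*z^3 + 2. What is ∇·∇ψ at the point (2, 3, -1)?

∂²ψ/∂x² = 0
∂²ψ/∂y² = 4
∂²ψ/∂z² = -18*y*z
∇²ψ = -18*y*z + 4
At (2, 3, -1): 58.

58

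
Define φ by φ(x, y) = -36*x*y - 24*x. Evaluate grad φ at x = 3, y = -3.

(84, -108)

∂φ/∂x = -36*y - 24
∂φ/∂y = -36*x
∇φ = (-36*y - 24, -36*x)
At (3, -3): (84, -108).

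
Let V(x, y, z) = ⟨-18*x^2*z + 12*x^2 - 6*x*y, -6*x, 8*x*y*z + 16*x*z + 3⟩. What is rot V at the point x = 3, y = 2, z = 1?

(∇×V)₁ = ∂V₃/∂y − ∂V₂/∂z = 8*x*z
(∇×V)₂ = ∂V₁/∂z − ∂V₃/∂x = -18*x^2 - 8*y*z - 16*z
(∇×V)₃ = ∂V₂/∂x − ∂V₁/∂y = 6*x - 6
∇×V = (8*x*z, -18*x^2 - 8*y*z - 16*z, 6*x - 6)
At (3, 2, 1): (24, -194, 12).

(24, -194, 12)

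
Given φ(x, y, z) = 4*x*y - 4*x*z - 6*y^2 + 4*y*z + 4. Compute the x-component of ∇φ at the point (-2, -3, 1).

(∇φ)_1 = ∂φ/∂x = 4*y - 4*z
At (-2, -3, 1): -16.

-16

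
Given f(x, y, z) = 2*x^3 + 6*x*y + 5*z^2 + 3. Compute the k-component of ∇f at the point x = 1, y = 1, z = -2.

-20

(∇f)_3 = ∂f/∂z = 10*z
At (1, 1, -2): -20.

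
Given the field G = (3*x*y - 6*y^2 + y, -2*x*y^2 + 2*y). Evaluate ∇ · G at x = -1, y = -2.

-12

∂G₁/∂x = 3*y
∂G₂/∂y = -4*x*y + 2
∇·G = -4*x*y + 3*y + 2
At (-1, -2): -12.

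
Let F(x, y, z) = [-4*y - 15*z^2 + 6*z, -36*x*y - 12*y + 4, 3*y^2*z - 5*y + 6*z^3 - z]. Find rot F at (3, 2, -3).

(-41, 96, -68)

(∇×F)₁ = ∂F₃/∂y − ∂F₂/∂z = 6*y*z - 5
(∇×F)₂ = ∂F₁/∂z − ∂F₃/∂x = -30*z + 6
(∇×F)₃ = ∂F₂/∂x − ∂F₁/∂y = -36*y + 4
∇×F = (6*y*z - 5, -30*z + 6, -36*y + 4)
At (3, 2, -3): (-41, 96, -68).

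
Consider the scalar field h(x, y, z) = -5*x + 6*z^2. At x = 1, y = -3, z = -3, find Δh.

∂²h/∂x² = 0
∂²h/∂y² = 0
∂²h/∂z² = 12
∇²h = 12
At (1, -3, -3): 12.

12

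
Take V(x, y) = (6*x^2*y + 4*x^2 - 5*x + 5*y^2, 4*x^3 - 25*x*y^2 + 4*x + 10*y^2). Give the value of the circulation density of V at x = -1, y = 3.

-245

∂V₂/∂x = 12*x^2 - 25*y^2 + 4
∂V₁/∂y = 6*x^2 + 10*y
Scalar curl = 6*x^2 - 25*y^2 - 10*y + 4
At (-1, 3): -245.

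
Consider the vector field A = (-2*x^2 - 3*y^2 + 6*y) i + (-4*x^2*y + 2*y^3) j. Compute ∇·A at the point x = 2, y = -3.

30

∂A₁/∂x = -4*x
∂A₂/∂y = -4*x^2 + 6*y^2
∇·A = -4*x^2 - 4*x + 6*y^2
At (2, -3): 30.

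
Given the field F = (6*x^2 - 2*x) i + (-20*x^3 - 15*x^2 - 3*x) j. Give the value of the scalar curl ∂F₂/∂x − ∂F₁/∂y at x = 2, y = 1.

-303

∂F₂/∂x = -60*x^2 - 30*x - 3
∂F₁/∂y = 0
Scalar curl = -60*x^2 - 30*x - 3
At (2, 1): -303.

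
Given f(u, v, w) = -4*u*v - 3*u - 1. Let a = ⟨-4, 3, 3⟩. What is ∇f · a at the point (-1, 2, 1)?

∂f/∂u = -4*v - 3
∂f/∂v = -4*u
∂f/∂w = 0
∇f at (-1, 2, 1) = (-11, 4, 0)
∇f · a = (-11)(-4) + (4)(3) + (0)(3) = 56

56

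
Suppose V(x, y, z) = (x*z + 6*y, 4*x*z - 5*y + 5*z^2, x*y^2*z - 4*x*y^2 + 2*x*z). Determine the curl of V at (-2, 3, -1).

(∇×V)₁ = ∂V₃/∂y − ∂V₂/∂z = 2*x*y*z - 8*x*y - 4*x - 10*z
(∇×V)₂ = ∂V₁/∂z − ∂V₃/∂x = x - y^2*z + 4*y^2 - 2*z
(∇×V)₃ = ∂V₂/∂x − ∂V₁/∂y = 4*z - 6
∇×V = (2*x*y*z - 8*x*y - 4*x - 10*z, x - y^2*z + 4*y^2 - 2*z, 4*z - 6)
At (-2, 3, -1): (78, 45, -10).

(78, 45, -10)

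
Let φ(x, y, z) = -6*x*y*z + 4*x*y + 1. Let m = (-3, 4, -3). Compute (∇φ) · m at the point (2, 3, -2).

∂φ/∂x = -6*y*z + 4*y
∂φ/∂y = -6*x*z + 4*x
∂φ/∂z = -6*x*y
∇φ at (2, 3, -2) = (48, 32, -36)
∇φ · m = (48)(-3) + (32)(4) + (-36)(-3) = 92

92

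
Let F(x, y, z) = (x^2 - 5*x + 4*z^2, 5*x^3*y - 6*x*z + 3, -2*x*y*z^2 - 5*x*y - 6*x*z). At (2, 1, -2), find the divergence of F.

43

∂F₁/∂x = 2*x - 5
∂F₂/∂y = 5*x^3
∂F₃/∂z = -4*x*y*z - 6*x
∇·F = 5*x^3 - 4*x*y*z - 4*x - 5
At (2, 1, -2): 43.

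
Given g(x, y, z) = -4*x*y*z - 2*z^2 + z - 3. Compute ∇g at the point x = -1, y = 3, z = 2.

(-24, 8, 5)

∂g/∂x = -4*y*z
∂g/∂y = -4*x*z
∂g/∂z = -4*x*y - 4*z + 1
∇g = (-4*y*z, -4*x*z, -4*x*y - 4*z + 1)
At (-1, 3, 2): (-24, 8, 5).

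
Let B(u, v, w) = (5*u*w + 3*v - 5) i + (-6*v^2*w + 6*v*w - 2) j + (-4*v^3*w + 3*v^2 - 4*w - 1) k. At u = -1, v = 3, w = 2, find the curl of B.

(-162, -5, -3)

(∇×B)₁ = ∂B₃/∂v − ∂B₂/∂w = -12*v^2*w + 6*v^2
(∇×B)₂ = ∂B₁/∂w − ∂B₃/∂u = 5*u
(∇×B)₃ = ∂B₂/∂u − ∂B₁/∂v = -3
∇×B = (-12*v^2*w + 6*v^2, 5*u, -3)
At (-1, 3, 2): (-162, -5, -3).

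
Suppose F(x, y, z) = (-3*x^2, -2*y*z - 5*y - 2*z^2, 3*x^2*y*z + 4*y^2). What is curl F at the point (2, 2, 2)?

(52, -48, 0)

(∇×F)₁ = ∂F₃/∂y − ∂F₂/∂z = 3*x^2*z + 10*y + 4*z
(∇×F)₂ = ∂F₁/∂z − ∂F₃/∂x = -6*x*y*z
(∇×F)₃ = ∂F₂/∂x − ∂F₁/∂y = 0
∇×F = (3*x^2*z + 10*y + 4*z, -6*x*y*z, 0)
At (2, 2, 2): (52, -48, 0).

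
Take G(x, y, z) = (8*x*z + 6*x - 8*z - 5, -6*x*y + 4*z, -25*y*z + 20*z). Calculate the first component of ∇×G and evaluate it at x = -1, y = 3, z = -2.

46

(∇×G)_1 = ∂G₃/∂y − ∂G₂/∂z
= -25*z − (4)
= -25*z - 4
At (-1, 3, -2): 46.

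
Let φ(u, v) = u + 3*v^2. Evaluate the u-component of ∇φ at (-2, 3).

1

(∇φ)_1 = ∂φ/∂u = 1
At (-2, 3): 1.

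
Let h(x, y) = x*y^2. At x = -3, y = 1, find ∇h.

∂h/∂x = y^2
∂h/∂y = 2*x*y
∇h = (y^2, 2*x*y)
At (-3, 1): (1, -6).

(1, -6)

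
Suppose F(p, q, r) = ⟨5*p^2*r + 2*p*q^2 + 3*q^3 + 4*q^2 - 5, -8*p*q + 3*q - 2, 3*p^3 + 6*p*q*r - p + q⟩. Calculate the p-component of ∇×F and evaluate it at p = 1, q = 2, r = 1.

7

(∇×F)_1 = ∂F₃/∂q − ∂F₂/∂r
= 6*p*r + 1 − (0)
= 6*p*r + 1
At (1, 2, 1): 7.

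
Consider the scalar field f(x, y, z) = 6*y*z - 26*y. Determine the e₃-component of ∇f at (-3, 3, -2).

(∇f)_3 = ∂f/∂z = 6*y
At (-3, 3, -2): 18.

18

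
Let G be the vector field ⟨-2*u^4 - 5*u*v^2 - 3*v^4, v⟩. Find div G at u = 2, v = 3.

∂G₁/∂u = -8*u^3 - 5*v^2
∂G₂/∂v = 1
∇·G = -8*u^3 - 5*v^2 + 1
At (2, 3): -108.

-108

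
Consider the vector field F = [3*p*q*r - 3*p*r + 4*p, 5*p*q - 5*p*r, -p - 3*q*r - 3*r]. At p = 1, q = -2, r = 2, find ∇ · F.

∂F₁/∂p = 3*q*r - 3*r + 4
∂F₂/∂q = 5*p
∂F₃/∂r = -3*q - 3
∇·F = 5*p + 3*q*r - 3*q - 3*r + 1
At (1, -2, 2): -6.

-6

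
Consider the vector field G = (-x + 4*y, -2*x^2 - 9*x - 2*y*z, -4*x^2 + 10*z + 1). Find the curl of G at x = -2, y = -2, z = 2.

(-4, -16, -5)

(∇×G)₁ = ∂G₃/∂y − ∂G₂/∂z = 2*y
(∇×G)₂ = ∂G₁/∂z − ∂G₃/∂x = 8*x
(∇×G)₃ = ∂G₂/∂x − ∂G₁/∂y = -4*x - 13
∇×G = (2*y, 8*x, -4*x - 13)
At (-2, -2, 2): (-4, -16, -5).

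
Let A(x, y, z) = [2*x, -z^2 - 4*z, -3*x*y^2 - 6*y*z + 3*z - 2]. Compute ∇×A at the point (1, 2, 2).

(∇×A)₁ = ∂A₃/∂y − ∂A₂/∂z = -6*x*y - 4*z + 4
(∇×A)₂ = ∂A₁/∂z − ∂A₃/∂x = 3*y^2
(∇×A)₃ = ∂A₂/∂x − ∂A₁/∂y = 0
∇×A = (-6*x*y - 4*z + 4, 3*y^2, 0)
At (1, 2, 2): (-16, 12, 0).

(-16, 12, 0)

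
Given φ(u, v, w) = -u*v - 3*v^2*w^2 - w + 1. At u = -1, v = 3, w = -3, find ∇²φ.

∂²φ/∂u² = 0
∂²φ/∂v² = -6*w^2
∂²φ/∂w² = -6*v^2
∇²φ = -6*v^2 - 6*w^2
At (-1, 3, -3): -108.

-108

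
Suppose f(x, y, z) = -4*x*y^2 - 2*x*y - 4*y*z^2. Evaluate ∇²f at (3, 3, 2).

-48

∂²f/∂x² = 0
∂²f/∂y² = -8*x
∂²f/∂z² = -8*y
∇²f = -8*x - 8*y
At (3, 3, 2): -48.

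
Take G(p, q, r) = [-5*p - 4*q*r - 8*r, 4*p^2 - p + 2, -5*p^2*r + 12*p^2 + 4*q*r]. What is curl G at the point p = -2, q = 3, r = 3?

(12, -32, -5)

(∇×G)₁ = ∂G₃/∂q − ∂G₂/∂r = 4*r
(∇×G)₂ = ∂G₁/∂r − ∂G₃/∂p = 10*p*r - 24*p - 4*q - 8
(∇×G)₃ = ∂G₂/∂p − ∂G₁/∂q = 8*p + 4*r - 1
∇×G = (4*r, 10*p*r - 24*p - 4*q - 8, 8*p + 4*r - 1)
At (-2, 3, 3): (12, -32, -5).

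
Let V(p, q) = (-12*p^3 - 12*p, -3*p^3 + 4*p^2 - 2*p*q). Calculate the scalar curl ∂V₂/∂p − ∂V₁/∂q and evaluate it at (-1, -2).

-13

∂V₂/∂p = -9*p^2 + 8*p - 2*q
∂V₁/∂q = 0
Scalar curl = -9*p^2 + 8*p - 2*q
At (-1, -2): -13.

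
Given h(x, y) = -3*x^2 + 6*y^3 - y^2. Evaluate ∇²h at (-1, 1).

28

∂²h/∂x² = -6
∂²h/∂y² = 2*(18*y - 1)
∇²h = 36*y - 8
At (-1, 1): 28.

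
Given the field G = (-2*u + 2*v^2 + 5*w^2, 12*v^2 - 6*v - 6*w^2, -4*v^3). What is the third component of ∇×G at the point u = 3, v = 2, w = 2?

(∇×G)_3 = ∂G₂/∂u − ∂G₁/∂v
= 0 − (4*v)
= -4*v
At (3, 2, 2): -8.

-8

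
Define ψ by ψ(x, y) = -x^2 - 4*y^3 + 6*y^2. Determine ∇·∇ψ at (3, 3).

∂²ψ/∂x² = -2
∂²ψ/∂y² = 12*(-2*y + 1)
∇²ψ = -24*y + 10
At (3, 3): -62.

-62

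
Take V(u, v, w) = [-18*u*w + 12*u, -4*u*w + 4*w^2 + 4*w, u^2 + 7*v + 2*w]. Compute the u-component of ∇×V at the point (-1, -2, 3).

-25

(∇×V)_1 = ∂V₃/∂v − ∂V₂/∂w
= 7 − (-4*u + 8*w + 4)
= 4*u - 8*w + 3
At (-1, -2, 3): -25.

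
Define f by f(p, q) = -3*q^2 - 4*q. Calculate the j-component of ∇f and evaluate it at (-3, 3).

-22

(∇f)_2 = ∂f/∂q = -6*q - 4
At (-3, 3): -22.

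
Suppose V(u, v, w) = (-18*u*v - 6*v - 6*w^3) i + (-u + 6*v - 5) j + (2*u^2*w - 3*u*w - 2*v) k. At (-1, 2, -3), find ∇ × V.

(∇×V)₁ = ∂V₃/∂v − ∂V₂/∂w = -2
(∇×V)₂ = ∂V₁/∂w − ∂V₃/∂u = -4*u*w - 18*w^2 + 3*w
(∇×V)₃ = ∂V₂/∂u − ∂V₁/∂v = 18*u + 5
∇×V = (-2, -4*u*w - 18*w^2 + 3*w, 18*u + 5)
At (-1, 2, -3): (-2, -183, -13).

(-2, -183, -13)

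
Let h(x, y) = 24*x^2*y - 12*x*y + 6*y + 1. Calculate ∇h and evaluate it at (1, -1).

∂h/∂x = 48*x*y - 12*y
∂h/∂y = 24*x^2 - 12*x + 6
∇h = (48*x*y - 12*y, 24*x^2 - 12*x + 6)
At (1, -1): (-36, 18).

(-36, 18)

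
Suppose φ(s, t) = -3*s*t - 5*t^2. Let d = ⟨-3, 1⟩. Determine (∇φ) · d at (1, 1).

∂φ/∂s = -3*t
∂φ/∂t = -3*s - 10*t
∇φ at (1, 1) = (-3, -13)
∇φ · d = (-3)(-3) + (-13)(1) = -4

-4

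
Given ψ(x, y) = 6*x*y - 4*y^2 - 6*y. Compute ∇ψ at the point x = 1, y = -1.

∂ψ/∂x = 6*y
∂ψ/∂y = 6*x - 8*y - 6
∇ψ = (6*y, 6*x - 8*y - 6)
At (1, -1): (-6, 8).

(-6, 8)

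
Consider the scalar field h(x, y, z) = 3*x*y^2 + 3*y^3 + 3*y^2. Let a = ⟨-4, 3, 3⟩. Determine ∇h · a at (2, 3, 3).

∂h/∂x = 3*y^2
∂h/∂y = 6*x*y + 9*y^2 + 6*y
∂h/∂z = 0
∇h at (2, 3, 3) = (27, 135, 0)
∇h · a = (27)(-4) + (135)(3) + (0)(3) = 297

297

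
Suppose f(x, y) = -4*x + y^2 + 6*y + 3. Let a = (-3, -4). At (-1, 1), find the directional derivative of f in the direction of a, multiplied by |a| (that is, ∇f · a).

-20

∂f/∂x = -4
∂f/∂y = 2*y + 6
∇f at (-1, 1) = (-4, 8)
∇f · a = (-4)(-3) + (8)(-4) = -20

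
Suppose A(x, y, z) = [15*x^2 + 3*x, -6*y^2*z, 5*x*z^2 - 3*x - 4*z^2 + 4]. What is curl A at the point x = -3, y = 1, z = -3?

(6, -42, 0)

(∇×A)₁ = ∂A₃/∂y − ∂A₂/∂z = 6*y^2
(∇×A)₂ = ∂A₁/∂z − ∂A₃/∂x = -5*z^2 + 3
(∇×A)₃ = ∂A₂/∂x − ∂A₁/∂y = 0
∇×A = (6*y^2, -5*z^2 + 3, 0)
At (-3, 1, -3): (6, -42, 0).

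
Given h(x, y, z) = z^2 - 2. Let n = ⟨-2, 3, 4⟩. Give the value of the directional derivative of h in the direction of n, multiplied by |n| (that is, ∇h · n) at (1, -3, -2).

∂h/∂x = 0
∂h/∂y = 0
∂h/∂z = 2*z
∇h at (1, -3, -2) = (0, 0, -4)
∇h · n = (0)(-2) + (0)(3) + (-4)(4) = -16

-16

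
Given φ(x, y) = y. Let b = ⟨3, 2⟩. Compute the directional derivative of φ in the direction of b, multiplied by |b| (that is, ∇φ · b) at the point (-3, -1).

2

∂φ/∂x = 0
∂φ/∂y = 1
∇φ at (-3, -1) = (0, 1)
∇φ · b = (0)(3) + (1)(2) = 2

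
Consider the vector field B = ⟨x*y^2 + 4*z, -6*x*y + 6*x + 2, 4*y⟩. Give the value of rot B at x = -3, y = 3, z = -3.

(4, 4, 6)

(∇×B)₁ = ∂B₃/∂y − ∂B₂/∂z = 4
(∇×B)₂ = ∂B₁/∂z − ∂B₃/∂x = 4
(∇×B)₃ = ∂B₂/∂x − ∂B₁/∂y = -2*x*y - 6*y + 6
∇×B = (4, 4, -2*x*y - 6*y + 6)
At (-3, 3, -3): (4, 4, 6).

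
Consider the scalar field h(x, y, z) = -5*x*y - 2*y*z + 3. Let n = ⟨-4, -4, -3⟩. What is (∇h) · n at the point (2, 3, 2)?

∂h/∂x = -5*y
∂h/∂y = -5*x - 2*z
∂h/∂z = -2*y
∇h at (2, 3, 2) = (-15, -14, -6)
∇h · n = (-15)(-4) + (-14)(-4) + (-6)(-3) = 134

134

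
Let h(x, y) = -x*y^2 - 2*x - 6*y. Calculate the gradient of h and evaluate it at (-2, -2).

∂h/∂x = -y^2 - 2
∂h/∂y = -2*x*y - 6
∇h = (-y^2 - 2, -2*x*y - 6)
At (-2, -2): (-6, -14).

(-6, -14)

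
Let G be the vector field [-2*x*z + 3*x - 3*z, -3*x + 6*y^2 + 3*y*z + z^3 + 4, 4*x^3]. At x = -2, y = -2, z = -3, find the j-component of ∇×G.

(∇×G)_2 = ∂G₁/∂z − ∂G₃/∂x
= -2*x - 3 − (12*x^2)
= -12*x^2 - 2*x - 3
At (-2, -2, -3): -47.

-47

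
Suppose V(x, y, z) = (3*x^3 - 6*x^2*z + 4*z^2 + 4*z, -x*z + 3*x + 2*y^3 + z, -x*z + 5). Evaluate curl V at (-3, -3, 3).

(∇×V)₁ = ∂V₃/∂y − ∂V₂/∂z = x - 1
(∇×V)₂ = ∂V₁/∂z − ∂V₃/∂x = -6*x^2 + 9*z + 4
(∇×V)₃ = ∂V₂/∂x − ∂V₁/∂y = -z + 3
∇×V = (x - 1, -6*x^2 + 9*z + 4, -z + 3)
At (-3, -3, 3): (-4, -23, 0).

(-4, -23, 0)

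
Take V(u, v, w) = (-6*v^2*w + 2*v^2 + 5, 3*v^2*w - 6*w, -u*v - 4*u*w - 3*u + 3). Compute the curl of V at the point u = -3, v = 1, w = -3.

(6, -14, -40)

(∇×V)₁ = ∂V₃/∂v − ∂V₂/∂w = -u - 3*v^2 + 6
(∇×V)₂ = ∂V₁/∂w − ∂V₃/∂u = -6*v^2 + v + 4*w + 3
(∇×V)₃ = ∂V₂/∂u − ∂V₁/∂v = 12*v*w - 4*v
∇×V = (-u - 3*v^2 + 6, -6*v^2 + v + 4*w + 3, 12*v*w - 4*v)
At (-3, 1, -3): (6, -14, -40).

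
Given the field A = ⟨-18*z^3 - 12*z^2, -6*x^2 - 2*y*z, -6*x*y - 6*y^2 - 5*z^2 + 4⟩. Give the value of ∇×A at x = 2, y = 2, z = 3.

(∇×A)₁ = ∂A₃/∂y − ∂A₂/∂z = -6*x - 10*y
(∇×A)₂ = ∂A₁/∂z − ∂A₃/∂x = 6*y - 54*z^2 - 24*z
(∇×A)₃ = ∂A₂/∂x − ∂A₁/∂y = -12*x
∇×A = (-6*x - 10*y, 6*y - 54*z^2 - 24*z, -12*x)
At (2, 2, 3): (-32, -546, -24).

(-32, -546, -24)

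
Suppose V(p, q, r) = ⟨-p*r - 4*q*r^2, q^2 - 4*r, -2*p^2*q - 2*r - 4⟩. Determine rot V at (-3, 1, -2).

(∇×V)₁ = ∂V₃/∂q − ∂V₂/∂r = -2*p^2 + 4
(∇×V)₂ = ∂V₁/∂r − ∂V₃/∂p = 4*p*q - p - 8*q*r
(∇×V)₃ = ∂V₂/∂p − ∂V₁/∂q = 4*r^2
∇×V = (-2*p^2 + 4, 4*p*q - p - 8*q*r, 4*r^2)
At (-3, 1, -2): (-14, 7, 16).

(-14, 7, 16)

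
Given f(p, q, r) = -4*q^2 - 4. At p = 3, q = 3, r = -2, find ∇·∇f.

∂²f/∂p² = 0
∂²f/∂q² = -8
∂²f/∂r² = 0
∇²f = -8
At (3, 3, -2): -8.

-8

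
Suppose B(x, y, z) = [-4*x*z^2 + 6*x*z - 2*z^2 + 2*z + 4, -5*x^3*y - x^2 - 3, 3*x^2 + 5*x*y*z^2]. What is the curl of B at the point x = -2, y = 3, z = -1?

(-10, -25, -176)

(∇×B)₁ = ∂B₃/∂y − ∂B₂/∂z = 5*x*z^2
(∇×B)₂ = ∂B₁/∂z − ∂B₃/∂x = -8*x*z - 5*y*z^2 - 4*z + 2
(∇×B)₃ = ∂B₂/∂x − ∂B₁/∂y = -15*x^2*y - 2*x
∇×B = (5*x*z^2, -8*x*z - 5*y*z^2 - 4*z + 2, -15*x^2*y - 2*x)
At (-2, 3, -1): (-10, -25, -176).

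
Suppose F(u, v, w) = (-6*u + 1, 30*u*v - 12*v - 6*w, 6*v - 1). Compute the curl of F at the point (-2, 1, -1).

(12, 0, 30)

(∇×F)₁ = ∂F₃/∂v − ∂F₂/∂w = 12
(∇×F)₂ = ∂F₁/∂w − ∂F₃/∂u = 0
(∇×F)₃ = ∂F₂/∂u − ∂F₁/∂v = 30*v
∇×F = (12, 0, 30*v)
At (-2, 1, -1): (12, 0, 30).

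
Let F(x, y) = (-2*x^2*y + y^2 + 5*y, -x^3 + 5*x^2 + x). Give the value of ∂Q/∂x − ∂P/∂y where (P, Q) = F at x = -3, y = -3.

-37

∂F₂/∂x = -3*x^2 + 10*x + 1
∂F₁/∂y = -2*x^2 + 2*y + 5
Scalar curl = -x^2 + 10*x - 2*y - 4
At (-3, -3): -37.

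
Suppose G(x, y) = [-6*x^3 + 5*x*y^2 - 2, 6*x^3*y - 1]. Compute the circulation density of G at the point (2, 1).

∂G₂/∂x = 18*x^2*y
∂G₁/∂y = 10*x*y
Scalar curl = 18*x^2*y - 10*x*y
At (2, 1): 52.

52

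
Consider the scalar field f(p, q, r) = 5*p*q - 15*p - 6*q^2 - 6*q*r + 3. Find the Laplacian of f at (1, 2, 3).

∂²f/∂p² = 0
∂²f/∂q² = -12
∂²f/∂r² = 0
∇²f = -12
At (1, 2, 3): -12.

-12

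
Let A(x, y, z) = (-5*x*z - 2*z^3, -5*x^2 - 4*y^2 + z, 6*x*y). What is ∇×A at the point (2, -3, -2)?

(11, -16, -20)

(∇×A)₁ = ∂A₃/∂y − ∂A₂/∂z = 6*x - 1
(∇×A)₂ = ∂A₁/∂z − ∂A₃/∂x = -5*x - 6*y - 6*z^2
(∇×A)₃ = ∂A₂/∂x − ∂A₁/∂y = -10*x
∇×A = (6*x - 1, -5*x - 6*y - 6*z^2, -10*x)
At (2, -3, -2): (11, -16, -20).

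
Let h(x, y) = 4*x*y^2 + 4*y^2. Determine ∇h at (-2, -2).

(16, 16)

∂h/∂x = 4*y^2
∂h/∂y = 8*x*y + 8*y
∇h = (4*y^2, 8*x*y + 8*y)
At (-2, -2): (16, 16).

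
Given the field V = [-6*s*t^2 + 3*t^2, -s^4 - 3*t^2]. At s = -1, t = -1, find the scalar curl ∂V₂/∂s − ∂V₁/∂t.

22

∂V₂/∂s = -4*s^3
∂V₁/∂t = -12*s*t + 6*t
Scalar curl = -4*s^3 + 12*s*t - 6*t
At (-1, -1): 22.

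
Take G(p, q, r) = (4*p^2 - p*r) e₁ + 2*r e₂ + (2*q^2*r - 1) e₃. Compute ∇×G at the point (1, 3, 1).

(10, -1, 0)

(∇×G)₁ = ∂G₃/∂q − ∂G₂/∂r = 4*q*r - 2
(∇×G)₂ = ∂G₁/∂r − ∂G₃/∂p = -p
(∇×G)₃ = ∂G₂/∂p − ∂G₁/∂q = 0
∇×G = (4*q*r - 2, -p, 0)
At (1, 3, 1): (10, -1, 0).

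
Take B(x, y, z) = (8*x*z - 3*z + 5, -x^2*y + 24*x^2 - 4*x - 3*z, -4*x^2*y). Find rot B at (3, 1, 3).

(-33, 45, 134)

(∇×B)₁ = ∂B₃/∂y − ∂B₂/∂z = -4*x^2 + 3
(∇×B)₂ = ∂B₁/∂z − ∂B₃/∂x = 8*x*y + 8*x - 3
(∇×B)₃ = ∂B₂/∂x − ∂B₁/∂y = -2*x*y + 48*x - 4
∇×B = (-4*x^2 + 3, 8*x*y + 8*x - 3, -2*x*y + 48*x - 4)
At (3, 1, 3): (-33, 45, 134).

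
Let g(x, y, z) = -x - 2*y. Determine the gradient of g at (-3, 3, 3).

∂g/∂x = -1
∂g/∂y = -2
∂g/∂z = 0
∇g = (-1, -2, 0)
At (-3, 3, 3): (-1, -2, 0).

(-1, -2, 0)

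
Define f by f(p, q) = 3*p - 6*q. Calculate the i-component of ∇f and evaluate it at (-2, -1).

(∇f)_1 = ∂f/∂p = 3
At (-2, -1): 3.

3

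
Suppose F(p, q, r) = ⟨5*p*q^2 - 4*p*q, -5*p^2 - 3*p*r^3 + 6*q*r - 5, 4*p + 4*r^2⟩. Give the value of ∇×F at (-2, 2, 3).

(∇×F)₁ = ∂F₃/∂q − ∂F₂/∂r = 9*p*r^2 - 6*q
(∇×F)₂ = ∂F₁/∂r − ∂F₃/∂p = -4
(∇×F)₃ = ∂F₂/∂p − ∂F₁/∂q = -10*p*q - 6*p - 3*r^3
∇×F = (9*p*r^2 - 6*q, -4, -10*p*q - 6*p - 3*r^3)
At (-2, 2, 3): (-174, -4, -29).

(-174, -4, -29)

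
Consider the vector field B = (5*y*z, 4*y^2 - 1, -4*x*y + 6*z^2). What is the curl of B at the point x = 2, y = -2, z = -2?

(-8, -18, 10)

(∇×B)₁ = ∂B₃/∂y − ∂B₂/∂z = -4*x
(∇×B)₂ = ∂B₁/∂z − ∂B₃/∂x = 9*y
(∇×B)₃ = ∂B₂/∂x − ∂B₁/∂y = -5*z
∇×B = (-4*x, 9*y, -5*z)
At (2, -2, -2): (-8, -18, 10).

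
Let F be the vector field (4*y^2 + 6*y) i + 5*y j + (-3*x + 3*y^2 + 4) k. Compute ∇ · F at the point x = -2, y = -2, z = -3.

∂F₁/∂x = 0
∂F₂/∂y = 5
∂F₃/∂z = 0
∇·F = 5
At (-2, -2, -3): 5.

5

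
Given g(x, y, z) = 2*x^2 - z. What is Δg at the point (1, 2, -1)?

4

∂²g/∂x² = 4
∂²g/∂y² = 0
∂²g/∂z² = 0
∇²g = 4
At (1, 2, -1): 4.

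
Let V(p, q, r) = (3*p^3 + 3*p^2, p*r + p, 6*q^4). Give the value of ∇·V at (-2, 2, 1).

∂V₁/∂p = 9*p^2 + 6*p
∂V₂/∂q = 0
∂V₃/∂r = 0
∇·V = 9*p^2 + 6*p
At (-2, 2, 1): 24.

24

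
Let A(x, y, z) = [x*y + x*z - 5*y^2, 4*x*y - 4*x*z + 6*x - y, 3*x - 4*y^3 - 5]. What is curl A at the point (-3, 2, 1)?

(∇×A)₁ = ∂A₃/∂y − ∂A₂/∂z = 4*x - 12*y^2
(∇×A)₂ = ∂A₁/∂z − ∂A₃/∂x = x - 3
(∇×A)₃ = ∂A₂/∂x − ∂A₁/∂y = -x + 14*y - 4*z + 6
∇×A = (4*x - 12*y^2, x - 3, -x + 14*y - 4*z + 6)
At (-3, 2, 1): (-60, -6, 33).

(-60, -6, 33)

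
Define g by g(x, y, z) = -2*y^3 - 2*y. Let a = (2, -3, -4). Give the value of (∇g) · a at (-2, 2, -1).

∂g/∂x = 0
∂g/∂y = -6*y^2 - 2
∂g/∂z = 0
∇g at (-2, 2, -1) = (0, -26, 0)
∇g · a = (0)(2) + (-26)(-3) + (0)(-4) = 78

78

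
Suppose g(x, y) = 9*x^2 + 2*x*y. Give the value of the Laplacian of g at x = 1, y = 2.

∂²g/∂x² = 18
∂²g/∂y² = 0
∇²g = 18
At (1, 2): 18.

18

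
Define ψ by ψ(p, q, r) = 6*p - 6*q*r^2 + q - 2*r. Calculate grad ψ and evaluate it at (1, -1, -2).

∂ψ/∂p = 6
∂ψ/∂q = -6*r^2 + 1
∂ψ/∂r = -12*q*r - 2
∇ψ = (6, -6*r^2 + 1, -12*q*r - 2)
At (1, -1, -2): (6, -23, -26).

(6, -23, -26)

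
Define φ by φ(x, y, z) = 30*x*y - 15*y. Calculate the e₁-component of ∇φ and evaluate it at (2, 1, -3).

30

(∇φ)_1 = ∂φ/∂x = 30*y
At (2, 1, -3): 30.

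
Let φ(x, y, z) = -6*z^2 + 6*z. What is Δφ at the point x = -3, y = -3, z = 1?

-12

∂²φ/∂x² = 0
∂²φ/∂y² = 0
∂²φ/∂z² = -12
∇²φ = -12
At (-3, -3, 1): -12.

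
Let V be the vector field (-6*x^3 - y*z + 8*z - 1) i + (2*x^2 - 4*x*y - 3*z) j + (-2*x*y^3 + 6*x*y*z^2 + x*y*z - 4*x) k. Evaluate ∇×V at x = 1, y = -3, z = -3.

(0, 114, 13)

(∇×V)₁ = ∂V₃/∂y − ∂V₂/∂z = -6*x*y^2 + 6*x*z^2 + x*z + 3
(∇×V)₂ = ∂V₁/∂z − ∂V₃/∂x = 2*y^3 - 6*y*z^2 - y*z - y + 12
(∇×V)₃ = ∂V₂/∂x − ∂V₁/∂y = 4*x - 4*y + z
∇×V = (-6*x*y^2 + 6*x*z^2 + x*z + 3, 2*y^3 - 6*y*z^2 - y*z - y + 12, 4*x - 4*y + z)
At (1, -3, -3): (0, 114, 13).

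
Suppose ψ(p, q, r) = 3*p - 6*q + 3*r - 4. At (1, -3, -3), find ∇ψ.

∂ψ/∂p = 3
∂ψ/∂q = -6
∂ψ/∂r = 3
∇ψ = (3, -6, 3)
At (1, -3, -3): (3, -6, 3).

(3, -6, 3)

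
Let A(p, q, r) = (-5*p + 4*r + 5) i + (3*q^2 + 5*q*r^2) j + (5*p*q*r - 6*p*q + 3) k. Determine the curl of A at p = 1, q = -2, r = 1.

(19, 2, 0)

(∇×A)₁ = ∂A₃/∂q − ∂A₂/∂r = 5*p*r - 6*p - 10*q*r
(∇×A)₂ = ∂A₁/∂r − ∂A₃/∂p = -5*q*r + 6*q + 4
(∇×A)₃ = ∂A₂/∂p − ∂A₁/∂q = 0
∇×A = (5*p*r - 6*p - 10*q*r, -5*q*r + 6*q + 4, 0)
At (1, -2, 1): (19, 2, 0).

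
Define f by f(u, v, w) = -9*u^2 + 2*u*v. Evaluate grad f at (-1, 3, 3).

(24, -2, 0)

∂f/∂u = -18*u + 2*v
∂f/∂v = 2*u
∂f/∂w = 0
∇f = (-18*u + 2*v, 2*u, 0)
At (-1, 3, 3): (24, -2, 0).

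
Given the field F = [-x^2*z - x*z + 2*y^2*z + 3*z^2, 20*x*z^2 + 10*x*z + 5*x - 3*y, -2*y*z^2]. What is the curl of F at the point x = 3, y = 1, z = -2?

(202, -22, 73)

(∇×F)₁ = ∂F₃/∂y − ∂F₂/∂z = -40*x*z - 10*x - 2*z^2
(∇×F)₂ = ∂F₁/∂z − ∂F₃/∂x = -x^2 - x + 2*y^2 + 6*z
(∇×F)₃ = ∂F₂/∂x − ∂F₁/∂y = -4*y*z + 20*z^2 + 10*z + 5
∇×F = (-40*x*z - 10*x - 2*z^2, -x^2 - x + 2*y^2 + 6*z, -4*y*z + 20*z^2 + 10*z + 5)
At (3, 1, -2): (202, -22, 73).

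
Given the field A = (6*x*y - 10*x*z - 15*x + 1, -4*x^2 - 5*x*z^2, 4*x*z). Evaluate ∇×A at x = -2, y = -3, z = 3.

(∇×A)₁ = ∂A₃/∂y − ∂A₂/∂z = 10*x*z
(∇×A)₂ = ∂A₁/∂z − ∂A₃/∂x = -10*x - 4*z
(∇×A)₃ = ∂A₂/∂x − ∂A₁/∂y = -14*x - 5*z^2
∇×A = (10*x*z, -10*x - 4*z, -14*x - 5*z^2)
At (-2, -3, 3): (-60, 8, -17).

(-60, 8, -17)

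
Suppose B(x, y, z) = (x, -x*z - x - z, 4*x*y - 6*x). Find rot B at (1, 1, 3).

(6, 2, -4)

(∇×B)₁ = ∂B₃/∂y − ∂B₂/∂z = 5*x + 1
(∇×B)₂ = ∂B₁/∂z − ∂B₃/∂x = -4*y + 6
(∇×B)₃ = ∂B₂/∂x − ∂B₁/∂y = -z - 1
∇×B = (5*x + 1, -4*y + 6, -z - 1)
At (1, 1, 3): (6, 2, -4).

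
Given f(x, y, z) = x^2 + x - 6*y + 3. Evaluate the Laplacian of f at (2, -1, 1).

2

∂²f/∂x² = 2
∂²f/∂y² = 0
∂²f/∂z² = 0
∇²f = 2
At (2, -1, 1): 2.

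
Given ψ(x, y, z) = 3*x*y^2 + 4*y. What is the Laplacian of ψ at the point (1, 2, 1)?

∂²ψ/∂x² = 0
∂²ψ/∂y² = 6*x
∂²ψ/∂z² = 0
∇²ψ = 6*x
At (1, 2, 1): 6.

6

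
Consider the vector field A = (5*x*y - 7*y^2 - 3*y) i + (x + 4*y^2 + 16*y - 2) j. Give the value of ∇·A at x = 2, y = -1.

3

∂A₁/∂x = 5*y
∂A₂/∂y = 8*y + 16
∇·A = 13*y + 16
At (2, -1): 3.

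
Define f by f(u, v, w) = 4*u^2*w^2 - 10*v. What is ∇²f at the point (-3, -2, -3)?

144

∂²f/∂u² = 8*w^2
∂²f/∂v² = 0
∂²f/∂w² = 8*u^2
∇²f = 8*u^2 + 8*w^2
At (-3, -2, -3): 144.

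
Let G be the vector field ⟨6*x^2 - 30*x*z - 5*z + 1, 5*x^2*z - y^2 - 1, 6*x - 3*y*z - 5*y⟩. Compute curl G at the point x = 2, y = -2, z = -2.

(∇×G)₁ = ∂G₃/∂y − ∂G₂/∂z = -5*x^2 - 3*z - 5
(∇×G)₂ = ∂G₁/∂z − ∂G₃/∂x = -30*x - 11
(∇×G)₃ = ∂G₂/∂x − ∂G₁/∂y = 10*x*z
∇×G = (-5*x^2 - 3*z - 5, -30*x - 11, 10*x*z)
At (2, -2, -2): (-19, -71, -40).

(-19, -71, -40)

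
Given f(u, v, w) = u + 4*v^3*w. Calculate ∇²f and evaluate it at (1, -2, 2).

-96

∂²f/∂u² = 0
∂²f/∂v² = 24*v*w
∂²f/∂w² = 0
∇²f = 24*v*w
At (1, -2, 2): -96.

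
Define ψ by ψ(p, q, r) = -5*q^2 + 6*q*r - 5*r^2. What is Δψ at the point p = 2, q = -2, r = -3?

∂²ψ/∂p² = 0
∂²ψ/∂q² = -10
∂²ψ/∂r² = -10
∇²ψ = -20
At (2, -2, -3): -20.

-20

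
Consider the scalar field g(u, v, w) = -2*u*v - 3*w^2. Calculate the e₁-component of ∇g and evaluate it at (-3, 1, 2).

(∇g)_1 = ∂g/∂u = -2*v
At (-3, 1, 2): -2.

-2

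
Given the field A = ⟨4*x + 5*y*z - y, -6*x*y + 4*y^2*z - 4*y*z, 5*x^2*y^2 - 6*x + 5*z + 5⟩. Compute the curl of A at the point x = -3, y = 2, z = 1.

(∇×A)₁ = ∂A₃/∂y − ∂A₂/∂z = 10*x^2*y - 4*y^2 + 4*y
(∇×A)₂ = ∂A₁/∂z − ∂A₃/∂x = -10*x*y^2 + 5*y + 6
(∇×A)₃ = ∂A₂/∂x − ∂A₁/∂y = -6*y - 5*z + 1
∇×A = (10*x^2*y - 4*y^2 + 4*y, -10*x*y^2 + 5*y + 6, -6*y - 5*z + 1)
At (-3, 2, 1): (172, 136, -16).

(172, 136, -16)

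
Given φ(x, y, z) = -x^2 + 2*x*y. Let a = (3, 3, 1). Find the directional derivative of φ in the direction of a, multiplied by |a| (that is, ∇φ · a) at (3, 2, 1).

12

∂φ/∂x = -2*x + 2*y
∂φ/∂y = 2*x
∂φ/∂z = 0
∇φ at (3, 2, 1) = (-2, 6, 0)
∇φ · a = (-2)(3) + (6)(3) + (0)(1) = 12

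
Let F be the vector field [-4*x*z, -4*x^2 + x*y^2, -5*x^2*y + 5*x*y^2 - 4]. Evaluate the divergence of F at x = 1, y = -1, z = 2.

-10

∂F₁/∂x = -4*z
∂F₂/∂y = 2*x*y
∂F₃/∂z = 0
∇·F = 2*x*y - 4*z
At (1, -1, 2): -10.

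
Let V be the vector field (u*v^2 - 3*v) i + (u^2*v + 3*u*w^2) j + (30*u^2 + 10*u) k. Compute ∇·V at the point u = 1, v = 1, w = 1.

2

∂V₁/∂u = v^2
∂V₂/∂v = u^2
∂V₃/∂w = 0
∇·V = u^2 + v^2
At (1, 1, 1): 2.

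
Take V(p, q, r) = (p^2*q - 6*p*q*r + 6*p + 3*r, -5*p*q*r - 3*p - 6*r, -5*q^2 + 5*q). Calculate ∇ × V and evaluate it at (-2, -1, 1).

(31, -9, -14)

(∇×V)₁ = ∂V₃/∂q − ∂V₂/∂r = 5*p*q - 10*q + 11
(∇×V)₂ = ∂V₁/∂r − ∂V₃/∂p = -6*p*q + 3
(∇×V)₃ = ∂V₂/∂p − ∂V₁/∂q = -p^2 + 6*p*r - 5*q*r - 3
∇×V = (5*p*q - 10*q + 11, -6*p*q + 3, -p^2 + 6*p*r - 5*q*r - 3)
At (-2, -1, 1): (31, -9, -14).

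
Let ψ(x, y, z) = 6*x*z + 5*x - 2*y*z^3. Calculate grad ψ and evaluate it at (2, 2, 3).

(23, -54, -96)

∂ψ/∂x = 6*z + 5
∂ψ/∂y = -2*z^3
∂ψ/∂z = 6*x - 6*y*z^2
∇ψ = (6*z + 5, -2*z^3, 6*x - 6*y*z^2)
At (2, 2, 3): (23, -54, -96).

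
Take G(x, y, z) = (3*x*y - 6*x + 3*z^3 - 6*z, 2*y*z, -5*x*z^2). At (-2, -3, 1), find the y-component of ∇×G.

(∇×G)_2 = ∂G₁/∂z − ∂G₃/∂x
= 9*z^2 - 6 − (-5*z^2)
= 14*z^2 - 6
At (-2, -3, 1): 8.

8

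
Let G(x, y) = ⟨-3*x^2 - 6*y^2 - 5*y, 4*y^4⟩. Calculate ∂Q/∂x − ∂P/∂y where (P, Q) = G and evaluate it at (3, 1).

∂G₂/∂x = 0
∂G₁/∂y = -12*y - 5
Scalar curl = 12*y + 5
At (3, 1): 17.

17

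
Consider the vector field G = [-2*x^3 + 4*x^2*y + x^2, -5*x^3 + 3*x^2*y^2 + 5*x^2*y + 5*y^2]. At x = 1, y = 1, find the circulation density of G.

∂G₂/∂x = -15*x^2 + 6*x*y^2 + 10*x*y
∂G₁/∂y = 4*x^2
Scalar curl = -19*x^2 + 6*x*y^2 + 10*x*y
At (1, 1): -3.

-3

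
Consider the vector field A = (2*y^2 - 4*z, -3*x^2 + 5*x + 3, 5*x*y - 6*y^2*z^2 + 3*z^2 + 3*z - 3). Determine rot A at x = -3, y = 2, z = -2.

(-111, -14, 15)

(∇×A)₁ = ∂A₃/∂y − ∂A₂/∂z = 5*x - 12*y*z^2
(∇×A)₂ = ∂A₁/∂z − ∂A₃/∂x = -5*y - 4
(∇×A)₃ = ∂A₂/∂x − ∂A₁/∂y = -6*x - 4*y + 5
∇×A = (5*x - 12*y*z^2, -5*y - 4, -6*x - 4*y + 5)
At (-3, 2, -2): (-111, -14, 15).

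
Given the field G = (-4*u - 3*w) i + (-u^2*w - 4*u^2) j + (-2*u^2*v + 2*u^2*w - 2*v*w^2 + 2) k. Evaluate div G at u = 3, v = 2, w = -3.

38

∂G₁/∂u = -4
∂G₂/∂v = 0
∂G₃/∂w = 2*u^2 - 4*v*w
∇·G = 2*u^2 - 4*v*w - 4
At (3, 2, -3): 38.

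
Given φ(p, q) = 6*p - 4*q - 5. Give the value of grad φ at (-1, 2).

∂φ/∂p = 6
∂φ/∂q = -4
∇φ = (6, -4)
At (-1, 2): (6, -4).

(6, -4)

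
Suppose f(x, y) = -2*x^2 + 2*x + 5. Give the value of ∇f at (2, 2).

(-6, 0)

∂f/∂x = -4*x + 2
∂f/∂y = 0
∇f = (-4*x + 2, 0)
At (2, 2): (-6, 0).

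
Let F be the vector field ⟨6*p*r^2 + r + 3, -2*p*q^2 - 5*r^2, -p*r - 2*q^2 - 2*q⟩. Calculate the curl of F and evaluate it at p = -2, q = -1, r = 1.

(12, -22, -2)

(∇×F)₁ = ∂F₃/∂q − ∂F₂/∂r = -4*q + 10*r - 2
(∇×F)₂ = ∂F₁/∂r − ∂F₃/∂p = 12*p*r + r + 1
(∇×F)₃ = ∂F₂/∂p − ∂F₁/∂q = -2*q^2
∇×F = (-4*q + 10*r - 2, 12*p*r + r + 1, -2*q^2)
At (-2, -1, 1): (12, -22, -2).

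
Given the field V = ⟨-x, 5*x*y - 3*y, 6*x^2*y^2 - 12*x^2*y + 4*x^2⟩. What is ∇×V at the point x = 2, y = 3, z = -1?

(∇×V)₁ = ∂V₃/∂y − ∂V₂/∂z = 12*x^2*y - 12*x^2
(∇×V)₂ = ∂V₁/∂z − ∂V₃/∂x = -12*x*y^2 + 24*x*y - 8*x
(∇×V)₃ = ∂V₂/∂x − ∂V₁/∂y = 5*y
∇×V = (12*x^2*y - 12*x^2, -12*x*y^2 + 24*x*y - 8*x, 5*y)
At (2, 3, -1): (96, -88, 15).

(96, -88, 15)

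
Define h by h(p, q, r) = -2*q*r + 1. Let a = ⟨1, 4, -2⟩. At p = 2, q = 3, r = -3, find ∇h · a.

36

∂h/∂p = 0
∂h/∂q = -2*r
∂h/∂r = -2*q
∇h at (2, 3, -3) = (0, 6, -6)
∇h · a = (0)(1) + (6)(4) + (-6)(-2) = 36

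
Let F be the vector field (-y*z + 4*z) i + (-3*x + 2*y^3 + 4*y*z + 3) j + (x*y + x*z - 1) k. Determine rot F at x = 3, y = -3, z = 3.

(15, 7, 0)

(∇×F)₁ = ∂F₃/∂y − ∂F₂/∂z = x - 4*y
(∇×F)₂ = ∂F₁/∂z − ∂F₃/∂x = -2*y - z + 4
(∇×F)₃ = ∂F₂/∂x − ∂F₁/∂y = z - 3
∇×F = (x - 4*y, -2*y - z + 4, z - 3)
At (3, -3, 3): (15, 7, 0).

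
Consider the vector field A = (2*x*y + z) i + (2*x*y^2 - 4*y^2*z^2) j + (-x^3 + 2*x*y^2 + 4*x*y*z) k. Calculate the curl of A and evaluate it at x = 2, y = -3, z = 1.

(∇×A)₁ = ∂A₃/∂y − ∂A₂/∂z = 4*x*y + 4*x*z + 8*y^2*z
(∇×A)₂ = ∂A₁/∂z − ∂A₃/∂x = 3*x^2 - 2*y^2 - 4*y*z + 1
(∇×A)₃ = ∂A₂/∂x − ∂A₁/∂y = -2*x + 2*y^2
∇×A = (4*x*y + 4*x*z + 8*y^2*z, 3*x^2 - 2*y^2 - 4*y*z + 1, -2*x + 2*y^2)
At (2, -3, 1): (56, 7, 14).

(56, 7, 14)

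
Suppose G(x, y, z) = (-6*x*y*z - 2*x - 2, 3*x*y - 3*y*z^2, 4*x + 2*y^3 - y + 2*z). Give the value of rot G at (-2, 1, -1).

(-1, 8, 15)

(∇×G)₁ = ∂G₃/∂y − ∂G₂/∂z = 6*y^2 + 6*y*z - 1
(∇×G)₂ = ∂G₁/∂z − ∂G₃/∂x = -6*x*y - 4
(∇×G)₃ = ∂G₂/∂x − ∂G₁/∂y = 6*x*z + 3*y
∇×G = (6*y^2 + 6*y*z - 1, -6*x*y - 4, 6*x*z + 3*y)
At (-2, 1, -1): (-1, 8, 15).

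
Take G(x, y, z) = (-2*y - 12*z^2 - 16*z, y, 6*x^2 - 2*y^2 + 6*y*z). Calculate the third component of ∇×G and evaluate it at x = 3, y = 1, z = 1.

(∇×G)_3 = ∂G₂/∂x − ∂G₁/∂y
= 0 − (-2)
= 2
At (3, 1, 1): 2.

2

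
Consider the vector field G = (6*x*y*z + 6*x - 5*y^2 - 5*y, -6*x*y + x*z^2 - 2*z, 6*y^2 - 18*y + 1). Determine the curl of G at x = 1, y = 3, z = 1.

(∇×G)₁ = ∂G₃/∂y − ∂G₂/∂z = -2*x*z + 12*y - 16
(∇×G)₂ = ∂G₁/∂z − ∂G₃/∂x = 6*x*y
(∇×G)₃ = ∂G₂/∂x − ∂G₁/∂y = -6*x*z + 4*y + z^2 + 5
∇×G = (-2*x*z + 12*y - 16, 6*x*y, -6*x*z + 4*y + z^2 + 5)
At (1, 3, 1): (18, 18, 12).

(18, 18, 12)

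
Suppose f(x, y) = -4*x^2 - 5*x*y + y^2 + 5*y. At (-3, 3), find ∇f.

(9, 26)

∂f/∂x = -8*x - 5*y
∂f/∂y = -5*x + 2*y + 5
∇f = (-8*x - 5*y, -5*x + 2*y + 5)
At (-3, 3): (9, 26).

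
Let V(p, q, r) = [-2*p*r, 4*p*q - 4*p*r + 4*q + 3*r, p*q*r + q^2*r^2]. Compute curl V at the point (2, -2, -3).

(-37, -10, 4)

(∇×V)₁ = ∂V₃/∂q − ∂V₂/∂r = p*r + 4*p + 2*q*r^2 - 3
(∇×V)₂ = ∂V₁/∂r − ∂V₃/∂p = -2*p - q*r
(∇×V)₃ = ∂V₂/∂p − ∂V₁/∂q = 4*q - 4*r
∇×V = (p*r + 4*p + 2*q*r^2 - 3, -2*p - q*r, 4*q - 4*r)
At (2, -2, -3): (-37, -10, 4).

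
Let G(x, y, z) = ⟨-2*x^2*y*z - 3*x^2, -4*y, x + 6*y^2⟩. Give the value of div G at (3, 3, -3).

86

∂G₁/∂x = -4*x*y*z - 6*x
∂G₂/∂y = -4
∂G₃/∂z = 0
∇·G = -4*x*y*z - 6*x - 4
At (3, 3, -3): 86.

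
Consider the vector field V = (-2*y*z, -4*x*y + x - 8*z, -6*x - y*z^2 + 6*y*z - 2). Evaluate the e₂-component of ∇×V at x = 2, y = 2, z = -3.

2

(∇×V)_2 = ∂V₁/∂z − ∂V₃/∂x
= -2*y − (-6)
= -2*y + 6
At (2, 2, -3): 2.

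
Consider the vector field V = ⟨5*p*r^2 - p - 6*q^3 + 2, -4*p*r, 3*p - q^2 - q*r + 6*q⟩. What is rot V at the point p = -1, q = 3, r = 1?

(∇×V)₁ = ∂V₃/∂q − ∂V₂/∂r = 4*p - 2*q - r + 6
(∇×V)₂ = ∂V₁/∂r − ∂V₃/∂p = 10*p*r - 3
(∇×V)₃ = ∂V₂/∂p − ∂V₁/∂q = 18*q^2 - 4*r
∇×V = (4*p - 2*q - r + 6, 10*p*r - 3, 18*q^2 - 4*r)
At (-1, 3, 1): (-5, -13, 158).

(-5, -13, 158)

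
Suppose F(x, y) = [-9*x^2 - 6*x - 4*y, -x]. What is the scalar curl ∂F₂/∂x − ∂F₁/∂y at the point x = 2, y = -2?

∂F₂/∂x = -1
∂F₁/∂y = -4
Scalar curl = 3
At (2, -2): 3.

3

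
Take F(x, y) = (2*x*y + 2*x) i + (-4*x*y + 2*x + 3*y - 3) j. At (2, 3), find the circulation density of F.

-14

∂F₂/∂x = -4*y + 2
∂F₁/∂y = 2*x
Scalar curl = -2*x - 4*y + 2
At (2, 3): -14.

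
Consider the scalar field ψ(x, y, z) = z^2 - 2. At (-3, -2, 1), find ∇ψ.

(0, 0, 2)

∂ψ/∂x = 0
∂ψ/∂y = 0
∂ψ/∂z = 2*z
∇ψ = (0, 0, 2*z)
At (-3, -2, 1): (0, 0, 2).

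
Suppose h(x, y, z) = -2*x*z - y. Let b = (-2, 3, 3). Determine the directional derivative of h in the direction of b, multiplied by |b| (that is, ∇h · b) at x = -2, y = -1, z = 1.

13

∂h/∂x = -2*z
∂h/∂y = -1
∂h/∂z = -2*x
∇h at (-2, -1, 1) = (-2, -1, 4)
∇h · b = (-2)(-2) + (-1)(3) + (4)(3) = 13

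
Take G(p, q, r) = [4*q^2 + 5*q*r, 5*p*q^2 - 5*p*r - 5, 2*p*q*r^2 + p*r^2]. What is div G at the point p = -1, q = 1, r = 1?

-16

∂G₁/∂p = 0
∂G₂/∂q = 10*p*q
∂G₃/∂r = 4*p*q*r + 2*p*r
∇·G = 4*p*q*r + 10*p*q + 2*p*r
At (-1, 1, 1): -16.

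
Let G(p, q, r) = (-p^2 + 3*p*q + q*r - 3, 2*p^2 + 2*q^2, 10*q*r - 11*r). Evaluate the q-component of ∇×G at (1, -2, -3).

-2

(∇×G)_2 = ∂G₁/∂r − ∂G₃/∂p
= q − (0)
= q
At (1, -2, -3): -2.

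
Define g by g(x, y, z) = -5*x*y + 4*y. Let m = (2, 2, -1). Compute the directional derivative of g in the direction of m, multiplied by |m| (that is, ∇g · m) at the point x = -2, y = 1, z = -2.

∂g/∂x = -5*y
∂g/∂y = -5*x + 4
∂g/∂z = 0
∇g at (-2, 1, -2) = (-5, 14, 0)
∇g · m = (-5)(2) + (14)(2) + (0)(-1) = 18

18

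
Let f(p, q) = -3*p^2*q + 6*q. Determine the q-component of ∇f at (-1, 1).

(∇f)_2 = ∂f/∂q = -3*p^2 + 6
At (-1, 1): 3.

3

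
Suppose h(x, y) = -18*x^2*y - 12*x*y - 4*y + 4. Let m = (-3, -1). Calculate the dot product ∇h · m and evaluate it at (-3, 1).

∂h/∂x = -36*x*y - 12*y
∂h/∂y = -18*x^2 - 12*x - 4
∇h at (-3, 1) = (96, -130)
∇h · m = (96)(-3) + (-130)(-1) = -158

-158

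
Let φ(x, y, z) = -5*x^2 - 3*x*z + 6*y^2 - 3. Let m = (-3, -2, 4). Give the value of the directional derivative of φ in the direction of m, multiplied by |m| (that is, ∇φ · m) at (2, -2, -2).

66

∂φ/∂x = -10*x - 3*z
∂φ/∂y = 12*y
∂φ/∂z = -3*x
∇φ at (2, -2, -2) = (-14, -24, -6)
∇φ · m = (-14)(-3) + (-24)(-2) + (-6)(4) = 66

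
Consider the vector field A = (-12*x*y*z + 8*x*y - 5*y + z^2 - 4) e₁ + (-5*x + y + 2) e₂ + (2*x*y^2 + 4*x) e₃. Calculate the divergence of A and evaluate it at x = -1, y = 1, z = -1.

∂A₁/∂x = -12*y*z + 8*y
∂A₂/∂y = 1
∂A₃/∂z = 0
∇·A = -12*y*z + 8*y + 1
At (-1, 1, -1): 21.

21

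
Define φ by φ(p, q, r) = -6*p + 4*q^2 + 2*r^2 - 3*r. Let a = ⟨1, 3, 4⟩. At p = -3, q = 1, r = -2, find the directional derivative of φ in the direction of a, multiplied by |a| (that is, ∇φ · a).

-26

∂φ/∂p = -6
∂φ/∂q = 8*q
∂φ/∂r = 4*r - 3
∇φ at (-3, 1, -2) = (-6, 8, -11)
∇φ · a = (-6)(1) + (8)(3) + (-11)(4) = -26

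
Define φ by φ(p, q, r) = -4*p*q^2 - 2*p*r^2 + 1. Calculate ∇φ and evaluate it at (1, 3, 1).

(-38, -24, -4)

∂φ/∂p = -4*q^2 - 2*r^2
∂φ/∂q = -8*p*q
∂φ/∂r = -4*p*r
∇φ = (-4*q^2 - 2*r^2, -8*p*q, -4*p*r)
At (1, 3, 1): (-38, -24, -4).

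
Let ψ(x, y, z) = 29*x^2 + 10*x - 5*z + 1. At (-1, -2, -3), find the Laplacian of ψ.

∂²ψ/∂x² = 58
∂²ψ/∂y² = 0
∂²ψ/∂z² = 0
∇²ψ = 58
At (-1, -2, -3): 58.

58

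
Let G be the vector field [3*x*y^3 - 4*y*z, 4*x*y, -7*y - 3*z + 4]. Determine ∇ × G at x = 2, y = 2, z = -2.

(-7, -8, -72)

(∇×G)₁ = ∂G₃/∂y − ∂G₂/∂z = -7
(∇×G)₂ = ∂G₁/∂z − ∂G₃/∂x = -4*y
(∇×G)₃ = ∂G₂/∂x − ∂G₁/∂y = -9*x*y^2 + 4*y + 4*z
∇×G = (-7, -4*y, -9*x*y^2 + 4*y + 4*z)
At (2, 2, -2): (-7, -8, -72).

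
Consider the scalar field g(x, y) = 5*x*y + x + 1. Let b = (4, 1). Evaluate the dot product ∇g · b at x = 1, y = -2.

-31

∂g/∂x = 5*y + 1
∂g/∂y = 5*x
∇g at (1, -2) = (-9, 5)
∇g · b = (-9)(4) + (5)(1) = -31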